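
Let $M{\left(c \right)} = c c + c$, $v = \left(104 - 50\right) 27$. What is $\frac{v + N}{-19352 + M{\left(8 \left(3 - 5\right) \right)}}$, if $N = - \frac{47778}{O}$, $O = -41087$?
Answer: $- \frac{7494078}{98156843} \approx -0.076348$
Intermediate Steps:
$v = 1458$ ($v = 54 \cdot 27 = 1458$)
$N = \frac{47778}{41087}$ ($N = - \frac{47778}{-41087} = \left(-47778\right) \left(- \frac{1}{41087}\right) = \frac{47778}{41087} \approx 1.1628$)
$M{\left(c \right)} = c + c^{2}$ ($M{\left(c \right)} = c^{2} + c = c + c^{2}$)
$\frac{v + N}{-19352 + M{\left(8 \left(3 - 5\right) \right)}} = \frac{1458 + \frac{47778}{41087}}{-19352 + 8 \left(3 - 5\right) \left(1 + 8 \left(3 - 5\right)\right)} = \frac{59952624}{41087 \left(-19352 + 8 \left(-2\right) \left(1 + 8 \left(-2\right)\right)\right)} = \frac{59952624}{41087 \left(-19352 - 16 \left(1 - 16\right)\right)} = \frac{59952624}{41087 \left(-19352 - -240\right)} = \frac{59952624}{41087 \left(-19352 + 240\right)} = \frac{59952624}{41087 \left(-19112\right)} = \frac{59952624}{41087} \left(- \frac{1}{19112}\right) = - \frac{7494078}{98156843}$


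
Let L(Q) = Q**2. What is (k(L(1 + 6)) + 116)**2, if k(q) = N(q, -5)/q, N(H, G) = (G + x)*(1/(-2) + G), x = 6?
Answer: 128981449/9604 ≈ 13430.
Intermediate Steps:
N(H, G) = (6 + G)*(-1/2 + G) (N(H, G) = (G + 6)*(1/(-2) + G) = (6 + G)*(-1/2 + G))
k(q) = -11/(2*q) (k(q) = (-3 + (-5)**2 + (11/2)*(-5))/q = (-3 + 25 - 55/2)/q = -11/(2*q))
(k(L(1 + 6)) + 116)**2 = (-11/(2*(1 + 6)**2) + 116)**2 = (-11/(2*(7**2)) + 116)**2 = (-11/2/49 + 116)**2 = (-11/2*1/49 + 116)**2 = (-11/98 + 116)**2 = (11357/98)**2 = 128981449/9604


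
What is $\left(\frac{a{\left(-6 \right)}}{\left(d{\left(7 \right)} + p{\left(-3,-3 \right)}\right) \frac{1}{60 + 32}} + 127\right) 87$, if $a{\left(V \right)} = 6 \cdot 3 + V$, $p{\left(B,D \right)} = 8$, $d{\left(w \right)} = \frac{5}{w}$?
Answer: $\frac{1346325}{61} \approx 22071.0$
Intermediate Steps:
$a{\left(V \right)} = 18 + V$
$\left(\frac{a{\left(-6 \right)}}{\left(d{\left(7 \right)} + p{\left(-3,-3 \right)}\right) \frac{1}{60 + 32}} + 127\right) 87 = \left(\frac{18 - 6}{\left(\frac{5}{7} + 8\right) \frac{1}{60 + 32}} + 127\right) 87 = \left(\frac{12}{\left(5 \cdot \frac{1}{7} + 8\right) \frac{1}{92}} + 127\right) 87 = \left(\frac{12}{\left(\frac{5}{7} + 8\right) \frac{1}{92}} + 127\right) 87 = \left(\frac{12}{\frac{61}{7} \cdot \frac{1}{92}} + 127\right) 87 = \left(\frac{12}{\frac{61}{644}} + 127\right) 87 = \left(12 \cdot \frac{644}{61} + 127\right) 87 = \left(\frac{7728}{61} + 127\right) 87 = \frac{15475}{61} \cdot 87 = \frac{1346325}{61}$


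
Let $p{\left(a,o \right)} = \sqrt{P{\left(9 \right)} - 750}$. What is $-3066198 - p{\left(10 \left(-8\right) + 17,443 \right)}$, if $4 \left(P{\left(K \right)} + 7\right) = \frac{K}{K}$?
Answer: $-3066198 - \frac{i \sqrt{3027}}{2} \approx -3.0662 \cdot 10^{6} - 27.509 i$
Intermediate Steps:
$P{\left(K \right)} = - \frac{27}{4}$ ($P{\left(K \right)} = -7 + \frac{K \frac{1}{K}}{4} = -7 + \frac{1}{4} \cdot 1 = -7 + \frac{1}{4} = - \frac{27}{4}$)
$p{\left(a,o \right)} = \frac{i \sqrt{3027}}{2}$ ($p{\left(a,o \right)} = \sqrt{- \frac{27}{4} - 750} = \sqrt{- \frac{3027}{4}} = \frac{i \sqrt{3027}}{2}$)
$-3066198 - p{\left(10 \left(-8\right) + 17,443 \right)} = -3066198 - \frac{i \sqrt{3027}}{2}$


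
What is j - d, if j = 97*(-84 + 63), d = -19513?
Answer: 17476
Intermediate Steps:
j = -2037 (j = 97*(-21) = -2037)
j - d = -2037 - 1*(-19513) = -2037 + 19513 = 17476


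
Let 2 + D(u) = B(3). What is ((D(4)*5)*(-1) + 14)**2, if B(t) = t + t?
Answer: 36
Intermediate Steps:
B(t) = 2*t
D(u) = 4 (D(u) = -2 + 2*3 = -2 + 6 = 4)
((D(4)*5)*(-1) + 14)**2 = ((4*5)*(-1) + 14)**2 = (20*(-1) + 14)**2 = (-20 + 14)**2 = (-6)**2 = 36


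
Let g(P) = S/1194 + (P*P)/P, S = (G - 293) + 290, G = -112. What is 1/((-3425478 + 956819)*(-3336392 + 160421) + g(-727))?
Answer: 1194/9361424934241313 ≈ 1.2754e-13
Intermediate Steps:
S = -115 (S = (-112 - 293) + 290 = -405 + 290 = -115)
g(P) = -115/1194 + P (g(P) = -115/1194 + (P*P)/P = -115*1/1194 + P²/P = -115/1194 + P)
1/((-3425478 + 956819)*(-3336392 + 160421) + g(-727)) = 1/((-3425478 + 956819)*(-3336392 + 160421) + (-115/1194 - 727)) = 1/(-2468659*(-3175971) - 868153/1194) = 1/(7840389392889 - 868153/1194) = 1/(9361424934241313/1194) = 1194/9361424934241313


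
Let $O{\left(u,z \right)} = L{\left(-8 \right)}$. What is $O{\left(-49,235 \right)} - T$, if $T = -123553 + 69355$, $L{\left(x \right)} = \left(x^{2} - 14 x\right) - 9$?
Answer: $54365$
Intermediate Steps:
$L{\left(x \right)} = -9 + x^{2} - 14 x$
$O{\left(u,z \right)} = 167$ ($O{\left(u,z \right)} = -9 + \left(-8\right)^{2} - -112 = -9 + 64 + 112 = 167$)
$T = -54198$
$O{\left(-49,235 \right)} - T = 167 - -54198 = 167 + 54198 = 54365$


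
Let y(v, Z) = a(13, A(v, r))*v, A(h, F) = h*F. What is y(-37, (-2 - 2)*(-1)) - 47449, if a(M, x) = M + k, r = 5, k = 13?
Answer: -48411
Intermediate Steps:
A(h, F) = F*h
a(M, x) = 13 + M (a(M, x) = M + 13 = 13 + M)
y(v, Z) = 26*v (y(v, Z) = (13 + 13)*v = 26*v)
y(-37, (-2 - 2)*(-1)) - 47449 = 26*(-37) - 47449 = -962 - 47449 = -48411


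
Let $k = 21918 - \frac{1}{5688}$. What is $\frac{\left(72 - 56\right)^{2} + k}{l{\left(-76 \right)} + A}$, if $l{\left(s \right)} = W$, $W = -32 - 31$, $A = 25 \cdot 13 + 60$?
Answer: $\frac{126125711}{1831536} \approx 68.863$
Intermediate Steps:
$A = 385$ ($A = 325 + 60 = 385$)
$W = -63$ ($W = -32 - 31 = -63$)
$l{\left(s \right)} = -63$
$k = \frac{124669583}{5688}$ ($k = 21918 - \frac{1}{5688} = \frac{124669583}{5688} \approx 21918.0$)
$\frac{\left(72 - 56\right)^{2} + k}{l{\left(-76 \right)} + A} = \frac{\left(72 - 56\right)^{2} + \frac{124669583}{5688}}{-63 + 385} = \frac{16^{2} + \frac{124669583}{5688}}{322} = \left(256 + \frac{124669583}{5688}\right) \frac{1}{322} = \frac{126125711}{5688} \cdot \frac{1}{322} = \frac{126125711}{1831536}$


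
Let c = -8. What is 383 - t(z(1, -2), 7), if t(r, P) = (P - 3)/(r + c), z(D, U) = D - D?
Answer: 767/2 ≈ 383.50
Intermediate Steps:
z(D, U) = 0
t(r, P) = (-3 + P)/(-8 + r) (t(r, P) = (P - 3)/(r - 8) = (-3 + P)/(-8 + r))
383 - t(z(1, -2), 7) = 383 - (-3 + 7)/(-8 + 0) = 383 - 4/(-8) = 383 - (-1)*4/8 = 383 - 1*(-½) = 383 + ½ = 767/2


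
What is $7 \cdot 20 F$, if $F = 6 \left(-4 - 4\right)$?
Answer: $-6720$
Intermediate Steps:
$F = -48$ ($F = 6 \left(-8\right) = -48$)
$7 \cdot 20 F = 7 \cdot 20 \left(-48\right) = 140 \left(-48\right) = -6720$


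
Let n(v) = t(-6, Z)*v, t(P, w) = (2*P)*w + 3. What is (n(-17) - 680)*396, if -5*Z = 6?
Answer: -1932084/5 ≈ -3.8642e+5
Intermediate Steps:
Z = -6/5 (Z = -⅕*6 = -6/5 ≈ -1.2000)
t(P, w) = 3 + 2*P*w (t(P, w) = 2*P*w + 3 = 3 + 2*P*w)
n(v) = 87*v/5 (n(v) = (3 + 2*(-6)*(-6/5))*v = (3 + 72/5)*v = 87*v/5)
(n(-17) - 680)*396 = ((87/5)*(-17) - 680)*396 = (-1479/5 - 680)*396 = -4879/5*396 = -1932084/5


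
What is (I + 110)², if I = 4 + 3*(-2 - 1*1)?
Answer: 11025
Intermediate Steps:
I = -5 (I = 4 + 3*(-2 - 1) = 4 + 3*(-3) = 4 - 9 = -5)
(I + 110)² = (-5 + 110)² = 105² = 11025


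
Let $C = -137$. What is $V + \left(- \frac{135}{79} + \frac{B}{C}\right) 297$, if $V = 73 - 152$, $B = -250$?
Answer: $- \frac{482282}{10823} \approx -44.561$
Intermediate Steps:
$V = -79$
$V + \left(- \frac{135}{79} + \frac{B}{C}\right) 297 = -79 + \left(- \frac{135}{79} - \frac{250}{-137}\right) 297 = -79 + \left(\left(-135\right) \frac{1}{79} - - \frac{250}{137}\right) 297 = -79 + \left(- \frac{135}{79} + \frac{250}{137}\right) 297 = -79 + \frac{1255}{10823} \cdot 297 = -79 + \frac{372735}{10823} = - \frac{482282}{10823}$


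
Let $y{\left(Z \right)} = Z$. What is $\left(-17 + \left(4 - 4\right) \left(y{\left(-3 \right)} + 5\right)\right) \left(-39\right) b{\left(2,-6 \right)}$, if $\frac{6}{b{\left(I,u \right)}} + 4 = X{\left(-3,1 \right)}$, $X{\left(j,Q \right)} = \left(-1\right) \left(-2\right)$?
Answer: $-1989$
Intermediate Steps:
$X{\left(j,Q \right)} = 2$
$b{\left(I,u \right)} = -3$ ($b{\left(I,u \right)} = \frac{6}{-4 + 2} = \frac{6}{-2} = 6 \left(- \frac{1}{2}\right) = -3$)
$\left(-17 + \left(4 - 4\right) \left(y{\left(-3 \right)} + 5\right)\right) \left(-39\right) b{\left(2,-6 \right)} = \left(-17 + \left(4 - 4\right) \left(-3 + 5\right)\right) \left(-39\right) \left(-3\right) = \left(-17 + 0 \cdot 2\right) \left(-39\right) \left(-3\right) = \left(-17 + 0\right) \left(-39\right) \left(-3\right) = \left(-17\right) \left(-39\right) \left(-3\right) = 663 \left(-3\right) = -1989$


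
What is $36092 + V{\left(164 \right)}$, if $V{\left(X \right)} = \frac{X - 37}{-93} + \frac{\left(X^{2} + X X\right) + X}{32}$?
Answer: $\frac{28105909}{744} \approx 37777.0$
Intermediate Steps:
$V{\left(X \right)} = \frac{37}{93} + \frac{X^{2}}{16} + \frac{61 X}{2976}$ ($V{\left(X \right)} = \left(-37 + X\right) \left(- \frac{1}{93}\right) + \left(\left(X^{2} + X^{2}\right) + X\right) \frac{1}{32} = \left(\frac{37}{93} - \frac{X}{93}\right) + \left(2 X^{2} + X\right) \frac{1}{32} = \left(\frac{37}{93} - \frac{X}{93}\right) + \left(X + 2 X^{2}\right) \frac{1}{32} = \left(\frac{37}{93} - \frac{X}{93}\right) + \left(\frac{X^{2}}{16} + \frac{X}{32}\right) = \frac{37}{93} + \frac{X^{2}}{16} + \frac{61 X}{2976}$)
$36092 + V{\left(164 \right)} = 36092 + \left(\frac{37}{93} + \frac{164^{2}}{16} + \frac{61}{2976} \cdot 164\right) = 36092 + \left(\frac{37}{93} + \frac{1}{16} \cdot 26896 + \frac{2501}{744}\right) = 36092 + \left(\frac{37}{93} + 1681 + \frac{2501}{744}\right) = 36092 + \frac{1253461}{744} = \frac{28105909}{744}$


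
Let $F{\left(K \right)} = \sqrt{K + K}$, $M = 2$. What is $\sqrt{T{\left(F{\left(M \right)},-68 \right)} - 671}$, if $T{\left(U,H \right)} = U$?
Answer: $i \sqrt{669} \approx 25.865 i$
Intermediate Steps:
$F{\left(K \right)} = \sqrt{2} \sqrt{K}$ ($F{\left(K \right)} = \sqrt{2 K} = \sqrt{2} \sqrt{K}$)
$\sqrt{T{\left(F{\left(M \right)},-68 \right)} - 671} = \sqrt{\sqrt{2} \sqrt{2} - 671} = \sqrt{2 - 671} = \sqrt{-669} = i \sqrt{669}$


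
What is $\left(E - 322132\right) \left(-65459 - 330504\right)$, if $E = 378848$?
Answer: $-22457437508$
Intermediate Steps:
$\left(E - 322132\right) \left(-65459 - 330504\right) = \left(378848 - 322132\right) \left(-65459 - 330504\right) = 56716 \left(-395963\right) = -22457437508$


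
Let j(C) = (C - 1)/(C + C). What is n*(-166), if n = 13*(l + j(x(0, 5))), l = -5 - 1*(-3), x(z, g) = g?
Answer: 17264/5 ≈ 3452.8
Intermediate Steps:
l = -2 (l = -5 + 3 = -2)
j(C) = (-1 + C)/(2*C) (j(C) = (-1 + C)/((2*C)) = (-1 + C)*(1/(2*C)) = (-1 + C)/(2*C))
n = -104/5 (n = 13*(-2 + (½)*(-1 + 5)/5) = 13*(-2 + (½)*(⅕)*4) = 13*(-2 + ⅖) = 13*(-8/5) = -104/5 ≈ -20.800)
n*(-166) = -104/5*(-166) = 17264/5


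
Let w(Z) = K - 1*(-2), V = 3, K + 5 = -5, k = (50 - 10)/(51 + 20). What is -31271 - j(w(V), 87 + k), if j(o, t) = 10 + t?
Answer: -2227168/71 ≈ -31369.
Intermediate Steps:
k = 40/71 ≈ 0.56338
K = -10 (K = -5 - 5 = -10)
w(Z) = -8 (w(Z) = -10 - 1*(-2) = -10 + 2 = -8)
-31271 - j(w(V), 87 + k) = -31271 - (10 + (87 + 40/71)) = -31271 - (10 + 6217/71) = -31271 - 1*6927/71 = -31271 - 6927/71 = -2227168/71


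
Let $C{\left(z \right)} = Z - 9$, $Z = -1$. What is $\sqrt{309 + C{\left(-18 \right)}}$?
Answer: $\sqrt{299} \approx 17.292$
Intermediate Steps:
$C{\left(z \right)} = -10$ ($C{\left(z \right)} = -1 - 9 = -10$)
$\sqrt{309 + C{\left(-18 \right)}} = \sqrt{309 - 10} = \sqrt{299}$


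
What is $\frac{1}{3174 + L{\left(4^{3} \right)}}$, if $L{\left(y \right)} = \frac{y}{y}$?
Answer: $\frac{1}{3175} \approx 0.00031496$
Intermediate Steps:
$L{\left(y \right)} = 1$
$\frac{1}{3174 + L{\left(4^{3} \right)}} = \frac{1}{3174 + 1} = \frac{1}{3175}$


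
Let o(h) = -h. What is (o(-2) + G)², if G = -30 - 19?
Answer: 2209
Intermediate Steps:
G = -49
(o(-2) + G)² = (-1*(-2) - 49)² = (2 - 49)² = (-47)² = 2209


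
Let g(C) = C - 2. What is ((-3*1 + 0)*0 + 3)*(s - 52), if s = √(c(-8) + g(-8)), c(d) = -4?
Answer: -156 + 3*I*√14 ≈ -156.0 + 11.225*I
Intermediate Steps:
g(C) = -2 + C
s = I*√14 (s = √(-4 + (-2 - 8)) = √(-4 - 10) = √(-14) = I*√14 ≈ 3.7417*I)
((-3*1 + 0)*0 + 3)*(s - 52) = ((-3*1 + 0)*0 + 3)*(I*√14 - 52) = ((-3 + 0)*0 + 3)*(-52 + I*√14) = (-3*0 + 3)*(-52 + I*√14) = (0 + 3)*(-52 + I*√14) = 3*(-52 + I*√14) = -156 + 3*I*√14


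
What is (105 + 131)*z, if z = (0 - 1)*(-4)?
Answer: 944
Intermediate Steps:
z = 4 (z = -1*(-4) = 4)
(105 + 131)*z = (105 + 131)*4 = 236*4 = 944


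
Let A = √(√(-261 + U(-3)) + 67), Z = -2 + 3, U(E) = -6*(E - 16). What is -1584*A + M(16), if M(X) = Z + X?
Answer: 17 - 1584*√(67 + 7*I*√3) ≈ -13001.0 - 1168.4*I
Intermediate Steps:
U(E) = 96 - 6*E (U(E) = -6*(-16 + E) = 96 - 6*E)
Z = 1
M(X) = 1 + X
A = √(67 + 7*I*√3) (A = √(√(-261 + (96 - 6*(-3))) + 67) = √(√(-261 + (96 + 18)) + 67) = √(√(-261 + 114) + 67) = √(√(-147) + 67) = √(7*I*√3 + 67) = √(67 + 7*I*√3) ≈ 8.2185 + 0.73762*I)
-1584*A + M(16) = -1584*√(67 + 7*I*√3) + (1 + 16) = -1584*√(67 + 7*I*√3) + 17 = 17 - 1584*√(67 + 7*I*√3)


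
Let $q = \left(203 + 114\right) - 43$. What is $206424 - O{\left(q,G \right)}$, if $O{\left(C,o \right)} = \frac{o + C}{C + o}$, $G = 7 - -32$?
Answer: $206423$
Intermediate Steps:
$q = 274$ ($q = 317 - 43 = 274$)
$G = 39$ ($G = 7 + 32 = 39$)
$O{\left(C,o \right)} = 1$ ($O{\left(C,o \right)} = \frac{C + o}{C + o} = 1$)
$206424 - O{\left(q,G \right)} = 206424 - 1 = 206423$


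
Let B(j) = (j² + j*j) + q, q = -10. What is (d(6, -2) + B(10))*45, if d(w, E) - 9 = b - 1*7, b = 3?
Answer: 8775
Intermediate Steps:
d(w, E) = 5 (d(w, E) = 9 + (3 - 1*7) = 9 + (3 - 7) = 9 - 4 = 5)
B(j) = -10 + 2*j² (B(j) = (j² + j*j) - 10 = (j² + j²) - 10 = 2*j² - 10 = -10 + 2*j²)
(d(6, -2) + B(10))*45 = (5 + (-10 + 2*10²))*45 = (5 + (-10 + 2*100))*45 = (5 + (-10 + 200))*45 = (5 + 190)*45 = 195*45 = 8775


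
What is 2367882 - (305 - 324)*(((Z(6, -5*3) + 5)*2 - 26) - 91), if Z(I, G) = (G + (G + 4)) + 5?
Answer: 2365051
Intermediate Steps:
Z(I, G) = 9 + 2*G (Z(I, G) = (G + (4 + G)) + 5 = (4 + 2*G) + 5 = 9 + 2*G)
2367882 - (305 - 324)*(((Z(6, -5*3) + 5)*2 - 26) - 91) = 2367882 - (305 - 324)*((((9 + 2*(-5*3)) + 5)*2 - 26) - 91) = 2367882 - (-19)*((((9 + 2*(-15)) + 5)*2 - 26) - 91) = 2367882 - (-19)*((((9 - 30) + 5)*2 - 26) - 91) = 2367882 - (-19)*(((-21 + 5)*2 - 26) - 91) = 2367882 - (-19)*((-16*2 - 26) - 91) = 2367882 - (-19)*((-32 - 26) - 91) = 2367882 - (-19)*(-58 - 91) = 2367882 - (-19)*(-149) = 2367882 - 1*2831 = 2367882 - 2831 = 2365051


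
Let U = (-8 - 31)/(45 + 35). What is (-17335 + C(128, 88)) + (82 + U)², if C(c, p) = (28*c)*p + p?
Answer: 1950651441/6400 ≈ 3.0479e+5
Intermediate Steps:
U = -39/80 ≈ -0.48750
C(c, p) = p + 28*c*p (C(c, p) = 28*c*p + p = p + 28*c*p)
(-17335 + C(128, 88)) + (82 + U)² = (-17335 + 88*(1 + 28*128)) + (82 - 39/80)² = (-17335 + 88*(1 + 3584)) + (6521/80)² = (-17335 + 88*3585) + 42523441/6400 = (-17335 + 315480) + 42523441/6400 = 298145 + 42523441/6400 = 1950651441/6400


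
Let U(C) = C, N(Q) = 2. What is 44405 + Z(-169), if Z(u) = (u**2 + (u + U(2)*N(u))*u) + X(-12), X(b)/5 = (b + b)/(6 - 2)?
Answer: 100821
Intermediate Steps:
X(b) = 5*b/2 (X(b) = 5*((b + b)/(6 - 2)) = 5*((2*b)/4) = 5*((2*b)*(1/4)) = 5*(b/2) = 5*b/2)
Z(u) = -30 + u**2 + u*(4 + u) (Z(u) = (u**2 + (u + 2*2)*u) + (5/2)*(-12) = (u**2 + (u + 4)*u) - 30 = (u**2 + (4 + u)*u) - 30 = (u**2 + u*(4 + u)) - 30 = -30 + u**2 + u*(4 + u))
44405 + Z(-169) = 44405 + (-30 + 2*(-169)**2 + 4*(-169)) = 44405 + (-30 + 2*28561 - 676) = 44405 + (-30 + 57122 - 676) = 44405 + 56416 = 100821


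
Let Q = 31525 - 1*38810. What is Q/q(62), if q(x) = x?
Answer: -235/2 ≈ -117.50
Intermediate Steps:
Q = -7285 (Q = 31525 - 38810 = -7285)
Q/q(62) = -7285/62 = -7285*1/62 = -235/2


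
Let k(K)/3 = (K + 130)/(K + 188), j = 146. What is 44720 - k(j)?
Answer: 7467826/167 ≈ 44718.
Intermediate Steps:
k(K) = 3*(130 + K)/(188 + K) (k(K) = 3*((K + 130)/(K + 188)) = 3*((130 + K)/(188 + K)) = 3*(130 + K)/(188 + K))
44720 - k(j) = 44720 - 3*(130 + 146)/(188 + 146) = 44720 - 3*276/334 = 44720 - 1*414/167 = 44720 - 414/167 = 7467826/167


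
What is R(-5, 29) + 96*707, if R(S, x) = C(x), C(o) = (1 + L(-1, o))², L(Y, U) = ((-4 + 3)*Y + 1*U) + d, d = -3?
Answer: 68656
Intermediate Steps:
L(Y, U) = -3 + U - Y (L(Y, U) = ((-4 + 3)*Y + 1*U) - 3 = (-Y + U) - 3 = (U - Y) - 3 = -3 + U - Y)
C(o) = (-1 + o)² (C(o) = (1 + (-3 + o - 1*(-1)))² = (1 + (-3 + o + 1))² = (1 + (-2 + o))² = (-1 + o)²)
R(S, x) = (-1 + x)²
R(-5, 29) + 96*707 = (-1 + 29)² + 96*707 = 28² + 67872 = 784 + 67872 = 68656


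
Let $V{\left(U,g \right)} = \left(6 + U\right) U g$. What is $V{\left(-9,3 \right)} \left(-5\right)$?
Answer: $-405$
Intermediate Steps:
$V{\left(U,g \right)} = U g \left(6 + U\right)$
$V{\left(-9,3 \right)} \left(-5\right) = \left(-9\right) 3 \left(6 - 9\right) \left(-5\right) = \left(-9\right) 3 \left(-3\right) \left(-5\right) = 81 \left(-5\right) = -405$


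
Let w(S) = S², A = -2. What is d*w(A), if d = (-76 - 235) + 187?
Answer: -496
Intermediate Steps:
d = -124 (d = -311 + 187 = -124)
d*w(A) = -124*(-2)² = -124*4 = -496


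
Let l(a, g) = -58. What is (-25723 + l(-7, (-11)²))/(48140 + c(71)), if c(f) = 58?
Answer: -889/1662 ≈ -0.53490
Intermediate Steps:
(-25723 + l(-7, (-11)²))/(48140 + c(71)) = (-25723 - 58)/(48140 + 58) = -25781/48198 = -25781*1/48198 = -889/1662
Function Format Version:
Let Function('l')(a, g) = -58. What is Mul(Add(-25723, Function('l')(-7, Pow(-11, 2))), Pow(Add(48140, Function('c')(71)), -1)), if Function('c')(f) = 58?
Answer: Rational(-889, 1662) ≈ -0.53490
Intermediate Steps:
Mul(Add(-25723, Function('l')(-7, Pow(-11, 2))), Pow(Add(48140, Function('c')(71)), -1)) = Mul(Add(-25723, -58), Pow(Add(48140, 58), -1)) = Mul(-25781, Pow(48198, -1)) = Mul(-25781, Rational(1, 48198)) = Rational(-889, 1662)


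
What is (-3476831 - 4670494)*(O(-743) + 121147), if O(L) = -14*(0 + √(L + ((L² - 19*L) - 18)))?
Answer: -987023981775 + 114062550*√565405 ≈ -9.0126e+11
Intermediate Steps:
O(L) = -14*√(-18 + L² - 18*L) (O(L) = -14*(0 + √(L + (-18 + L² - 19*L))) = -14*(0 + √(-18 + L² - 18*L)) = -14*√(-18 + L² - 18*L))
(-3476831 - 4670494)*(O(-743) + 121147) = (-3476831 - 4670494)*(-14*√(-18 + (-743)² - 18*(-743)) + 121147) = -8147325*(-14*√(-18 + 552049 + 13374) + 121147) = -8147325*(-14*√565405 + 121147) = -8147325*(121147 - 14*√565405) = -987023981775 + 114062550*√565405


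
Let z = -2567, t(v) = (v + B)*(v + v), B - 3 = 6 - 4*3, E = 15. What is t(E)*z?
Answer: -924120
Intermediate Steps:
B = -3 (B = 3 + (6 - 4*3) = 3 + (6 - 12) = 3 - 6 = -3)
t(v) = 2*v*(-3 + v) (t(v) = (v - 3)*(v + v) = (-3 + v)*(2*v) = 2*v*(-3 + v))
t(E)*z = (2*15*(-3 + 15))*(-2567) = (2*15*12)*(-2567) = 360*(-2567) = -924120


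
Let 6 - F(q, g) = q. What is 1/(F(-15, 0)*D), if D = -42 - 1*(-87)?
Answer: 1/945 ≈ 0.0010582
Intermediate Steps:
F(q, g) = 6 - q
D = 45 (D = -42 + 87 = 45)
1/(F(-15, 0)*D) = 1/((6 - 1*(-15))*45) = 1/((6 + 15)*45) = 1/(21*45) = 1/945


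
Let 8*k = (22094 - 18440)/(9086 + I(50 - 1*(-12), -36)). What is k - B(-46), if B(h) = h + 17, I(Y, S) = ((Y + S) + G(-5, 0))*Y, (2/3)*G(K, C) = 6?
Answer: 62263/2144 ≈ 29.041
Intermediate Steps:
G(K, C) = 9 (G(K, C) = (3/2)*6 = 9)
I(Y, S) = Y*(9 + S + Y) (I(Y, S) = ((Y + S) + 9)*Y = ((S + Y) + 9)*Y = (9 + S + Y)*Y = Y*(9 + S + Y))
B(h) = 17 + h
k = 87/2144 (k = ((22094 - 18440)/(9086 + (50 - 1*(-12))*(9 - 36 + (50 - 1*(-12)))))/8 = (3654/(9086 + (50 + 12)*(9 - 36 + (50 + 12))))/8 = (3654/(9086 + 62*(9 - 36 + 62)))/8 = (3654/(9086 + 62*35))/8 = (3654/(9086 + 2170))/8 = (3654/11256)/8 = (3654*(1/11256))/8 = (1/8)*(87/268) = 87/2144 ≈ 0.040578)
k - B(-46) = 87/2144 - (17 - 46) = 87/2144 - 1*(-29) = 87/2144 + 29 = 62263/2144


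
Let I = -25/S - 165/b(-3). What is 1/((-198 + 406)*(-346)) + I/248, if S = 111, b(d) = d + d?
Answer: 27231949/247641888 ≈ 0.10997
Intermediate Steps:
b(d) = 2*d
I = 6055/222 (I = -25/111 - 165/(2*(-3)) = -25*1/111 - 165/(-6) = -25/111 - 165*(-⅙) = -25/111 + 55/2 = 6055/222 ≈ 27.275)
1/((-198 + 406)*(-346)) + I/248 = 1/((-198 + 406)*(-346)) + (6055/222)/248 = -1/346/208 + (6055/222)*(1/248) = (1/208)*(-1/346) + 6055/55056 = -1/71968 + 6055/55056 = 27231949/247641888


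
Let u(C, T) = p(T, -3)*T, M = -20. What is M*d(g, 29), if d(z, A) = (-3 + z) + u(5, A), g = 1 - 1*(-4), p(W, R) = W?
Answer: -16860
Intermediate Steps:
u(C, T) = T² (u(C, T) = T*T = T²)
g = 5 (g = 1 + 4 = 5)
d(z, A) = -3 + z + A² (d(z, A) = (-3 + z) + A² = -3 + z + A²)
M*d(g, 29) = -20*(-3 + 5 + 29²) = -20*(-3 + 5 + 841) = -20*843 = -16860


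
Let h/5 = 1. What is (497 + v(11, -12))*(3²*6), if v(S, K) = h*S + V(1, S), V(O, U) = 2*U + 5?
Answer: 31266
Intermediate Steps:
h = 5 (h = 5*1 = 5)
V(O, U) = 5 + 2*U
v(S, K) = 5 + 7*S (v(S, K) = 5*S + (5 + 2*S) = 5 + 7*S)
(497 + v(11, -12))*(3²*6) = (497 + (5 + 7*11))*(3²*6) = (497 + (5 + 77))*(9*6) = (497 + 82)*54 = 579*54 = 31266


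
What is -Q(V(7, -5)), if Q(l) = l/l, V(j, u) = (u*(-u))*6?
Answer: -1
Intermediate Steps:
V(j, u) = -6*u**2 (V(j, u) = -u**2*6 = -6*u**2)
Q(l) = 1
-Q(V(7, -5)) = -1*1 = -1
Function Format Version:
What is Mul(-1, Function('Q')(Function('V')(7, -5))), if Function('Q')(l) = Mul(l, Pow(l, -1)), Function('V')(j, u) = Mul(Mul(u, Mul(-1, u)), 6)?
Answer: -1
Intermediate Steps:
Function('V')(j, u) = Mul(-6, Pow(u, 2)) (Function('V')(j, u) = Mul(Mul(-1, Pow(u, 2)), 6) = Mul(-6, Pow(u, 2)))
Function('Q')(l) = 1
Mul(-1, Function('Q')(Function('V')(7, -5))) = Mul(-1, 1) = -1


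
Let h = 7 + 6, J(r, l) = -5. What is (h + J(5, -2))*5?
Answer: 40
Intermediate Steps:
h = 13
(h + J(5, -2))*5 = (13 - 5)*5 = 8*5 = 40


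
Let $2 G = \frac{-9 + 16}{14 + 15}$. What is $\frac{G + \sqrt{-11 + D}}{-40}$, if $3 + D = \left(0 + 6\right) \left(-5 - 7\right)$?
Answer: $- \frac{7}{2320} - \frac{i \sqrt{86}}{40} \approx -0.0030172 - 0.23184 i$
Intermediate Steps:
$D = -75$ ($D = -3 + \left(0 + 6\right) \left(-5 - 7\right) = -3 + 6 \left(-12\right) = -3 - 72 = -75$)
$G = \frac{7}{58}$ ($G = \frac{\left(-9 + 16\right) \frac{1}{14 + 15}}{2} = \frac{7 \cdot \frac{1}{29}}{2} = \frac{1}{2} \cdot \frac{7}{29} = \frac{7}{58} \approx 0.12069$)
$\frac{G + \sqrt{-11 + D}}{-40} = \frac{\frac{7}{58} + \sqrt{-11 - 75}}{-40} = \left(\frac{7}{58} + \sqrt{-86}\right) \left(- \frac{1}{40}\right) = \left(\frac{7}{58} + i \sqrt{86}\right) \left(- \frac{1}{40}\right) = - \frac{7}{2320} - \frac{i \sqrt{86}}{40}$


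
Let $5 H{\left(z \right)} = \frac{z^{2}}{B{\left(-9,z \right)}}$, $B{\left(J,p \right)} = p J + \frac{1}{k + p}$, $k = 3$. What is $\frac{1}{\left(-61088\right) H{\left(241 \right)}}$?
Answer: $\frac{2646175}{865724719232} \approx 3.0566 \cdot 10^{-6}$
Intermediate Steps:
$B{\left(J,p \right)} = \frac{1}{3 + p} + J p$ ($B{\left(J,p \right)} = p J + \frac{1}{3 + p} = J p + \frac{1}{3 + p} = \frac{1}{3 + p} + J p$)
$H{\left(z \right)} = \frac{z^{2} \left(3 + z\right)}{5 \left(1 - 27 z - 9 z^{2}\right)}$ ($H{\left(z \right)} = \frac{z^{2} \frac{1}{\frac{1}{3 + z} \left(1 - 9 z^{2} + 3 \left(-9\right) z\right)}}{5} = \frac{z^{2} \frac{1}{\frac{1}{3 + z} \left(1 - 9 z^{2} - 27 z\right)}}{5} = \frac{z^{2} \frac{1}{\frac{1}{3 + z} \left(1 - 27 z - 9 z^{2}\right)}}{5} = \frac{z^{2} \frac{3 + z}{1 - 27 z - 9 z^{2}}}{5} = \frac{z^{2} \frac{1}{1 - 27 z - 9 z^{2}} \left(3 + z\right)}{5} = \frac{z^{2} \left(3 + z\right)}{5 \left(1 - 27 z - 9 z^{2}\right)}$)
$\frac{1}{\left(-61088\right) H{\left(241 \right)}} = \frac{1}{\left(-61088\right) \frac{241^{2} \left(-3 - 241\right)}{5 \left(-1 + 9 \cdot 241^{2} + 27 \cdot 241\right)}} = - \frac{1}{61088 \cdot \frac{1}{5} \cdot 58081 \frac{1}{-1 + 9 \cdot 58081 + 6507} \left(-3 - 241\right)} = - \frac{1}{61088 \cdot \frac{1}{5} \cdot 58081 \frac{1}{-1 + 522729 + 6507} \left(-244\right)} = - \frac{1}{61088 \cdot \frac{1}{5} \cdot 58081 \cdot \frac{1}{529235} \left(-244\right)} = - \frac{1}{61088 \left(- \frac{14171764}{2646175}\right)} = \left(- \frac{1}{61088}\right) \left(- \frac{2646175}{14171764}\right) = \frac{2646175}{865724719232}$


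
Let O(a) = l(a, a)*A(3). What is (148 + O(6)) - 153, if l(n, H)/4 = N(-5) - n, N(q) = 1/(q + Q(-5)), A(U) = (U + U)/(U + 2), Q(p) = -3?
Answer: -172/5 ≈ -34.400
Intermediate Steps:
A(U) = 2*U/(2 + U) (A(U) = (2*U)/(2 + U) = 2*U/(2 + U))
N(q) = 1/(-3 + q) (N(q) = 1/(q - 3) = 1/(-3 + q))
l(n, H) = -½ - 4*n (l(n, H) = 4*(1/(-3 - 5) - n) = 4*(1/(-8) - n) = 4*(-⅛ - n) = -½ - 4*n)
O(a) = -⅗ - 24*a/5 (O(a) = (-½ - 4*a)*(2*3/(2 + 3)) = (-½ - 4*a)*(2*3/5) = (-½ - 4*a)*(2*3*(⅕)) = (-½ - 4*a)*(6/5) = -⅗ - 24*a/5)
(148 + O(6)) - 153 = (148 + (-⅗ - 24/5*6)) - 153 = (148 + (-⅗ - 144/5)) - 153 = (148 - 147/5) - 153 = 593/5 - 153 = -172/5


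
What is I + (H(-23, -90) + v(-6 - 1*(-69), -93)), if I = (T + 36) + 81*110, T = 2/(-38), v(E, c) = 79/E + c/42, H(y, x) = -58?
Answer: 21275447/2394 ≈ 8887.0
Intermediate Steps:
v(E, c) = 79/E + c/42 (v(E, c) = 79/E + c*(1/42) = 79/E + c/42)
T = -1/19 (T = 2*(-1/38) = -1/19 ≈ -0.052632)
I = 169973/19 (I = (-1/19 + 36) + 81*110 = 683/19 + 8910 = 169973/19 ≈ 8946.0)
I + (H(-23, -90) + v(-6 - 1*(-69), -93)) = 169973/19 + (-58 + (79/(-6 - 1*(-69)) + (1/42)*(-93))) = 169973/19 + (-58 + (79/(-6 + 69) - 31/14)) = 169973/19 + (-58 + (79/63 - 31/14)) = 169973/19 + (-58 - 121/126) = 169973/19 - 7429/126 = 21275447/2394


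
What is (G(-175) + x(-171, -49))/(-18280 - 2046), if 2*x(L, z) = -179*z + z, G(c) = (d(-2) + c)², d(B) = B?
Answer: -17845/10163 ≈ -1.7559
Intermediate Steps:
G(c) = (-2 + c)²
x(L, z) = -89*z (x(L, z) = (-179*z + z)/2 = (-178*z)/2 = -89*z)
(G(-175) + x(-171, -49))/(-18280 - 2046) = ((-2 - 175)² - 89*(-49))/(-18280 - 2046) = ((-177)² + 4361)/(-20326) = (31329 + 4361)*(-1/20326) = 35690*(-1/20326) = -17845/10163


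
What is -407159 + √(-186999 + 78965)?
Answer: -407159 + I*√108034 ≈ -4.0716e+5 + 328.69*I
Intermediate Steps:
-407159 + √(-186999 + 78965) = -407159 + √(-108034) = -407159 + I*√108034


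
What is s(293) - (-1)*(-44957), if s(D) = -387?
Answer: -45344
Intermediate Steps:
s(293) - (-1)*(-44957) = -387 - (-1)*(-44957) = -387 - 1*44957 = -387 - 44957 = -45344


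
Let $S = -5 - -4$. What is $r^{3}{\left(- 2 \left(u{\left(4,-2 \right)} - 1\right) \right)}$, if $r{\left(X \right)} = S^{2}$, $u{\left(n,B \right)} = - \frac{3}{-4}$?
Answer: $1$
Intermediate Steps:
$u{\left(n,B \right)} = \frac{3}{4}$ ($u{\left(n,B \right)} = \left(-3\right) \left(- \frac{1}{4}\right) = \frac{3}{4}$)
$S = -1$ ($S = -5 + 4 = -1$)
$r{\left(X \right)} = 1$ ($r{\left(X \right)} = \left(-1\right)^{2} = 1$)
$r^{3}{\left(- 2 \left(u{\left(4,-2 \right)} - 1\right) \right)} = 1^{3} = 1$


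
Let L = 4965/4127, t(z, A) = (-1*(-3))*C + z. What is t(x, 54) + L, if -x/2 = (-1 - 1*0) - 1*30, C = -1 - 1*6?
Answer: 174172/4127 ≈ 42.203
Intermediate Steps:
C = -7 (C = -1 - 6 = -7)
x = 62 (x = -2*((-1 - 1*0) - 1*30) = -2*((-1 + 0) - 30) = -2*(-1 - 30) = -2*(-31) = 62)
t(z, A) = -21 + z (t(z, A) = -1*(-3)*(-7) + z = 3*(-7) + z = -21 + z)
L = 4965/4127 (L = 4965*(1/4127) = 4965/4127 ≈ 1.2031)
t(x, 54) + L = (-21 + 62) + 4965/4127 = 41 + 4965/4127 = 174172/4127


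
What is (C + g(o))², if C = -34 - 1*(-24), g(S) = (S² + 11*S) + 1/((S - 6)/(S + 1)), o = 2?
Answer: 3721/16 ≈ 232.56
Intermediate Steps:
g(S) = S² + 11*S + (1 + S)/(-6 + S) (g(S) = (S² + 11*S) + 1/((-6 + S)/(1 + S)) = (S² + 11*S) + (1 + S)/(-6 + S) = S² + 11*S + (1 + S)/(-6 + S))
C = -10 (C = -34 + 24 = -10)
(C + g(o))² = (-10 + (1 + 2³ - 65*2 + 5*2²)/(-6 + 2))² = (-10 + (1 + 8 - 130 + 5*4)/(-4))² = (-10 - (1 + 8 - 130 + 20)/4)² = (-10 - ¼*(-101))² = (-10 + 101/4)² = (61/4)² = 3721/16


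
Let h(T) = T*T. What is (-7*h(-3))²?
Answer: 3969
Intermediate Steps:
h(T) = T²
(-7*h(-3))² = (-7*(-3)²)² = (-7*9)² = (-63)² = 3969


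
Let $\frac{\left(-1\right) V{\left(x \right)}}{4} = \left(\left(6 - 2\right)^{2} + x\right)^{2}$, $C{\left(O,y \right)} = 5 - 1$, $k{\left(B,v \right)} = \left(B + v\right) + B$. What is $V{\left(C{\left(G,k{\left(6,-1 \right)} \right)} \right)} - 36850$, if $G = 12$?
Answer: $-38450$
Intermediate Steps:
$k{\left(B,v \right)} = v + 2 B$
$C{\left(O,y \right)} = 4$ ($C{\left(O,y \right)} = 5 - 1 = 4$)
$V{\left(x \right)} = - 4 \left(16 + x\right)^{2}$ ($V{\left(x \right)} = - 4 \left(\left(6 - 2\right)^{2} + x\right)^{2} = - 4 \left(4^{2} + x\right)^{2} = - 4 \left(16 + x\right)^{2}$)
$V{\left(C{\left(G,k{\left(6,-1 \right)} \right)} \right)} - 36850 = - 4 \left(16 + 4\right)^{2} - 36850 = - 4 \cdot 20^{2} - 36850 = \left(-4\right) 400 - 36850 = -1600 - 36850 = -38450$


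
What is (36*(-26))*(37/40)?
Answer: -4329/5 ≈ -865.80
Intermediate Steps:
(36*(-26))*(37/40) = -34632/40 = -936*37/40 = -4329/5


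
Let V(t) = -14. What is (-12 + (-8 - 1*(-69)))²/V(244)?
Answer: -343/2 ≈ -171.50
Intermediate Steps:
(-12 + (-8 - 1*(-69)))²/V(244) = (-12 + (-8 - 1*(-69)))²/(-14) = (-12 + (-8 + 69))²*(-1/14) = (-12 + 61)²*(-1/14) = 49²*(-1/14) = 2401*(-1/14) = -343/2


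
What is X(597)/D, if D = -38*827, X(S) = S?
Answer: -597/31426 ≈ -0.018997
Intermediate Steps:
D = -31426
X(597)/D = 597/(-31426) = 597*(-1/31426) = -597/31426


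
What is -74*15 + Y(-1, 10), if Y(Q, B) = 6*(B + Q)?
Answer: -1056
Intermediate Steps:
Y(Q, B) = 6*B + 6*Q
-74*15 + Y(-1, 10) = -74*15 + (6*10 + 6*(-1)) = -1110 + (60 - 6) = -1110 + 54 = -1056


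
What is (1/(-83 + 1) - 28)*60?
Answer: -68910/41 ≈ -1680.7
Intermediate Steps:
(1/(-83 + 1) - 28)*60 = (1/(-82) - 28)*60 = (-1/82 - 28)*60 = -2297/82*60 = -68910/41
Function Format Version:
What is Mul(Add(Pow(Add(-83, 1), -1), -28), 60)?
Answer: Rational(-68910, 41) ≈ -1680.7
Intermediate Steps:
Mul(Add(Pow(Add(-83, 1), -1), -28), 60) = Mul(Add(Pow(-82, -1), -28), 60) = Mul(Add(Rational(-1, 82), -28), 60) = Mul(Rational(-2297, 82), 60) = Rational(-68910, 41)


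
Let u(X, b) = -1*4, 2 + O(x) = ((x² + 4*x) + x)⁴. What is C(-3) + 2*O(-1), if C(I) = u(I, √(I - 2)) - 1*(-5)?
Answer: 509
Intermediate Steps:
O(x) = -2 + (x² + 5*x)⁴ (O(x) = -2 + ((x² + 4*x) + x)⁴ = -2 + (x² + 5*x)⁴)
u(X, b) = -4
C(I) = 1 (C(I) = -4 - 1*(-5) = -4 + 5 = 1)
C(-3) + 2*O(-1) = 1 + 2*(-2 + (-1)⁴*(5 - 1)⁴) = 1 + 2*(-2 + 1*4⁴) = 1 + 2*(-2 + 1*256) = 1 + 2*(-2 + 256) = 1 + 2*254 = 1 + 508 = 509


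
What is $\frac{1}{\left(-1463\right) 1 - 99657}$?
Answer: $- \frac{1}{101120} \approx -9.8892 \cdot 10^{-6}$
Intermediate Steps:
$\frac{1}{\left(-1463\right) 1 - 99657} = \frac{1}{-1463 - 99657} = \frac{1}{-101120} = - \frac{1}{101120}$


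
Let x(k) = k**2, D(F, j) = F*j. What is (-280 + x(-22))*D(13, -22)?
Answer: -58344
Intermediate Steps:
(-280 + x(-22))*D(13, -22) = (-280 + (-22)**2)*(13*(-22)) = (-280 + 484)*(-286) = 204*(-286) = -58344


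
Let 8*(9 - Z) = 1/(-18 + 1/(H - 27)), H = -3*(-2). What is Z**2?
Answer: 745781481/9193024 ≈ 81.125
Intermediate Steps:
H = 6
Z = 27309/3032 (Z = 9 - 1/(8*(-18 + 1/(6 - 27))) = 9 - 1/(8*(-18 + 1/(-21))) = 9 - 1/(8*(-18 - 1/21)) = 9 - 1/(8*(-379/21)) = 9 - 1/8*(-21/379) = 9 + 21/3032 = 27309/3032 ≈ 9.0069)
Z**2 = (27309/3032)**2 = 745781481/9193024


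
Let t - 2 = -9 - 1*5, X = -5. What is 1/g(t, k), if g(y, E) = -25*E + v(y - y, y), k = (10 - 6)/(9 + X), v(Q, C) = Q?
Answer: -1/25 ≈ -0.040000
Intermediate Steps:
k = 1 (k = (10 - 6)/(9 - 5) = 4/4 = 4*(¼) = 1)
t = -12 (t = 2 + (-9 - 1*5) = 2 + (-9 - 5) = 2 - 14 = -12)
g(y, E) = -25*E (g(y, E) = -25*E + (y - y) = -25*E + 0 = -25*E)
1/g(t, k) = 1/(-25*1) = 1/(-25) = -1/25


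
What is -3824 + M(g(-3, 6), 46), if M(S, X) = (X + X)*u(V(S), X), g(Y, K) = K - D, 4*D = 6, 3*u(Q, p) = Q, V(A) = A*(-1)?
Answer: -3962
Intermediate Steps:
V(A) = -A
u(Q, p) = Q/3
D = 3/2 (D = (1/4)*6 = 3/2 ≈ 1.5000)
g(Y, K) = -3/2 + K (g(Y, K) = K - 1*3/2 = K - 3/2 = -3/2 + K)
M(S, X) = -2*S*X/3 (M(S, X) = (X + X)*((-S)/3) = (2*X)*(-S/3) = -2*S*X/3)
-3824 + M(g(-3, 6), 46) = -3824 - 2/3*(-3/2 + 6)*46 = -3824 - 2/3*9/2*46 = -3824 - 138 = -3962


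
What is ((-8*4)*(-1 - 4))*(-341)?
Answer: -54560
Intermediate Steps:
((-8*4)*(-1 - 4))*(-341) = -32*(-5)*(-341) = 160*(-341) = -54560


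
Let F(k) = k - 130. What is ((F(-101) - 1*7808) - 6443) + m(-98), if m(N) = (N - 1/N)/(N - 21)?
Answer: -168879481/11662 ≈ -14481.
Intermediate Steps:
m(N) = (N - 1/N)/(-21 + N)
F(k) = -130 + k
((F(-101) - 1*7808) - 6443) + m(-98) = (((-130 - 101) - 1*7808) - 6443) + (-1 + (-98)²)/((-98)*(-21 - 98)) = ((-231 - 7808) - 6443) - 1/98*(-1 + 9604)/(-119) = (-8039 - 6443) - 1/98*(-1/119)*9603 = -14482 + 9603/11662 = -168879481/11662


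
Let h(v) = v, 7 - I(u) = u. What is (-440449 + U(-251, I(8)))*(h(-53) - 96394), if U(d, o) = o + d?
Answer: 42504289347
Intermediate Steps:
I(u) = 7 - u
U(d, o) = d + o
(-440449 + U(-251, I(8)))*(h(-53) - 96394) = (-440449 + (-251 + (7 - 1*8)))*(-53 - 96394) = (-440449 + (-251 + (7 - 8)))*(-96447) = (-440449 + (-251 - 1))*(-96447) = (-440449 - 252)*(-96447) = -440701*(-96447) = 42504289347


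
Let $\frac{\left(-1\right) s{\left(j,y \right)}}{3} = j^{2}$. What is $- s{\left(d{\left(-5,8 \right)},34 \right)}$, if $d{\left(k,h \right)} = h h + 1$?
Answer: $12675$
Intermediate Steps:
$d{\left(k,h \right)} = 1 + h^{2}$ ($d{\left(k,h \right)} = h^{2} + 1 = 1 + h^{2}$)
$s{\left(j,y \right)} = - 3 j^{2}$
$- s{\left(d{\left(-5,8 \right)},34 \right)} = - \left(-3\right) \left(1 + 8^{2}\right)^{2} = - \left(-3\right) \left(1 + 64\right)^{2} = - \left(-3\right) 65^{2} = - \left(-3\right) 4225 = \left(-1\right) \left(-12675\right) = 12675$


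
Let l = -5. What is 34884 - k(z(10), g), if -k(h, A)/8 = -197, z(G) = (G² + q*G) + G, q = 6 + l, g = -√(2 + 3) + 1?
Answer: 33308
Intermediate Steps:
g = 1 - √5 (g = -√5 + 1 = 1 - √5 ≈ -1.2361)
q = 1 (q = 6 - 5 = 1)
z(G) = G² + 2*G (z(G) = (G² + 1*G) + G = (G² + G) + G = (G + G²) + G = G² + 2*G)
k(h, A) = 1576 (k(h, A) = -8*(-197) = 1576)
34884 - k(z(10), g) = 34884 - 1*1576 = 34884 - 1576 = 33308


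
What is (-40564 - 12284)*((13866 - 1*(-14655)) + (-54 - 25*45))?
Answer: -1444970016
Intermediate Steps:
(-40564 - 12284)*((13866 - 1*(-14655)) + (-54 - 25*45)) = -52848*((13866 + 14655) + (-54 - 1125)) = -52848*(28521 - 1179) = -52848*27342 = -1444970016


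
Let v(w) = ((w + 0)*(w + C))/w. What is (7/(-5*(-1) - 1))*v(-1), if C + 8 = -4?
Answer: -91/4 ≈ -22.750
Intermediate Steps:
C = -12 (C = -8 - 4 = -12)
v(w) = -12 + w (v(w) = ((w + 0)*(w - 12))/w = (w*(-12 + w))/w = -12 + w)
(7/(-5*(-1) - 1))*v(-1) = (7/(-5*(-1) - 1))*(-12 - 1) = (7/(5 - 1))*(-13) = (7/4)*(-13) = -91/4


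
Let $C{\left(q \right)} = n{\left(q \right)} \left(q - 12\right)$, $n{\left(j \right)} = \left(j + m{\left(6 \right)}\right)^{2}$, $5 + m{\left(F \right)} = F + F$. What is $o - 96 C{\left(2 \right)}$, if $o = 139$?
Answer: $77899$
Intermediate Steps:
$m{\left(F \right)} = -5 + 2 F$ ($m{\left(F \right)} = -5 + \left(F + F\right) = -5 + 2 F$)
$n{\left(j \right)} = \left(7 + j\right)^{2}$ ($n{\left(j \right)} = \left(j + \left(-5 + 2 \cdot 6\right)\right)^{2} = \left(j + \left(-5 + 12\right)\right)^{2} = \left(j + 7\right)^{2} = \left(7 + j\right)^{2}$)
$C{\left(q \right)} = \left(7 + q\right)^{2} \left(-12 + q\right)$ ($C{\left(q \right)} = \left(7 + q\right)^{2} \left(q - 12\right) = \left(7 + q\right)^{2} \left(-12 + q\right)$)
$o - 96 C{\left(2 \right)} = 139 - 96 \left(7 + 2\right)^{2} \left(-12 + 2\right) = 139 - 96 \cdot 9^{2} \left(-10\right) = 139 - 96 \cdot 81 \left(-10\right) = 139 - -77760 = 139 + 77760 = 77899$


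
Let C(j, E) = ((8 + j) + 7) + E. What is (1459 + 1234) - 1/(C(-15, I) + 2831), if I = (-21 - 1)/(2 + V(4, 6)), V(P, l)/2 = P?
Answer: 38089787/14144 ≈ 2693.0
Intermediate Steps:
V(P, l) = 2*P
I = -11/5 (I = (-21 - 1)/(2 + 2*4) = -22/(2 + 8) = -22/10 = -22*⅒ = -11/5 ≈ -2.2000)
C(j, E) = 15 + E + j (C(j, E) = (15 + j) + E = 15 + E + j)
(1459 + 1234) - 1/(C(-15, I) + 2831) = (1459 + 1234) - 1/((15 - 11/5 - 15) + 2831) = 2693 - 1/(-11/5 + 2831) = 2693 - 1/14144/5 = 2693 - 1*5/14144 = 2693 - 5/14144 = 38089787/14144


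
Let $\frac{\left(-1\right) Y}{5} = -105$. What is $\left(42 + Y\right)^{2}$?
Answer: $321489$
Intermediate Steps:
$Y = 525$ ($Y = \left(-5\right) \left(-105\right) = 525$)
$\left(42 + Y\right)^{2} = \left(42 + 525\right)^{2} = 567^{2} = 321489$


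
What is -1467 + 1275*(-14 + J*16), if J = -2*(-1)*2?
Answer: 62283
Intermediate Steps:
J = 4 (J = 2*2 = 4)
-1467 + 1275*(-14 + J*16) = -1467 + 1275*(-14 + 4*16) = -1467 + 1275*(-14 + 64) = -1467 + 1275*50 = -1467 + 63750 = 62283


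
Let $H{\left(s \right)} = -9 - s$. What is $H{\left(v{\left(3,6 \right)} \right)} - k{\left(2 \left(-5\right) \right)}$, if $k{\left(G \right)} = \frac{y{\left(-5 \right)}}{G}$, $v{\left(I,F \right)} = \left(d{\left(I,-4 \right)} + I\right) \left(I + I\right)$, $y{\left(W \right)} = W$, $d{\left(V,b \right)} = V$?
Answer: $- \frac{91}{2} \approx -45.5$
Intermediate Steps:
$v{\left(I,F \right)} = 4 I^{2}$ ($v{\left(I,F \right)} = \left(I + I\right) \left(I + I\right) = 2 I 2 I = 4 I^{2}$)
$k{\left(G \right)} = - \frac{5}{G}$
$H{\left(v{\left(3,6 \right)} \right)} - k{\left(2 \left(-5\right) \right)} = \left(-9 - 4 \cdot 3^{2}\right) - - \frac{5}{2 \left(-5\right)} = \left(-9 - 4 \cdot 9\right) - - \frac{5}{-10} = \left(-9 - 36\right) - \left(-5\right) \left(- \frac{1}{10}\right) = \left(-9 - 36\right) - \frac{1}{2} = -45 - \frac{1}{2} = - \frac{91}{2}$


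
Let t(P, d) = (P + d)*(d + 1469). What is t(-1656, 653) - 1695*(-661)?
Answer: -1007971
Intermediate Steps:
t(P, d) = (1469 + d)*(P + d) (t(P, d) = (P + d)*(1469 + d) = (1469 + d)*(P + d))
t(-1656, 653) - 1695*(-661) = (653² + 1469*(-1656) + 1469*653 - 1656*653) - 1695*(-661) = (426409 - 2432664 + 959257 - 1081368) - 1*(-1120395) = -2128366 + 1120395 = -1007971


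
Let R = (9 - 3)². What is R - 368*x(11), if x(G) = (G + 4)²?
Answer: -82764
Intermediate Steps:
R = 36 (R = 6² = 36)
x(G) = (4 + G)²
R - 368*x(11) = 36 - 368*(4 + 11)² = 36 - 368*15² = 36 - 368*225 = 36 - 82800 = -82764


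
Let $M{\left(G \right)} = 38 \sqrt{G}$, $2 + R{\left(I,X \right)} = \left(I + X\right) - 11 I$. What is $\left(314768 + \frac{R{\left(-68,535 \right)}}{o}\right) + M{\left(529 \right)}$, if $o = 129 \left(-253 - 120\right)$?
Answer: $\frac{15187744901}{48117} \approx 3.1564 \cdot 10^{5}$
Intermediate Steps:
$R{\left(I,X \right)} = -2 + X - 10 I$ ($R{\left(I,X \right)} = -2 - \left(- X + 10 I\right) = -2 + X - 10 I$)
$o = -48117$ ($o = 129 \left(-373\right) = -48117$)
$\left(314768 + \frac{R{\left(-68,535 \right)}}{o}\right) + M{\left(529 \right)} = \left(314768 + \frac{-2 + 535 - -680}{-48117}\right) + 38 \sqrt{529} = \left(314768 + \left(-2 + 535 + 680\right) \left(- \frac{1}{48117}\right)\right) + 38 \cdot 23 = \left(314768 + 1213 \left(- \frac{1}{48117}\right)\right) + 874 = \left(314768 - \frac{1213}{48117}\right) + 874 = \frac{15145690643}{48117} + 874 = \frac{15187744901}{48117}$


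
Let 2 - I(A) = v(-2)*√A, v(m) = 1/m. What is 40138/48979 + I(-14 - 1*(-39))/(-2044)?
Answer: 23377619/28603736 ≈ 0.81729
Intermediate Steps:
I(A) = 2 + √A/2 (I(A) = 2 - √A/(-2) = 2 - (-1)*√A/2 = 2 + √A/2)
40138/48979 + I(-14 - 1*(-39))/(-2044) = 40138/48979 + (2 + √(-14 - 1*(-39))/2)/(-2044) = 40138*(1/48979) + (2 + √(-14 + 39)/2)*(-1/2044) = 5734/6997 + (2 + √25/2)*(-1/2044) = 5734/6997 + (2 + (½)*5)*(-1/2044) = 5734/6997 + (2 + 5/2)*(-1/2044) = 5734/6997 + (9/2)*(-1/2044) = 5734/6997 - 9/4088 = 23377619/28603736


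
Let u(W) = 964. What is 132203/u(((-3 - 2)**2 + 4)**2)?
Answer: 132203/964 ≈ 137.14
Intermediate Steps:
132203/u(((-3 - 2)**2 + 4)**2) = 132203/964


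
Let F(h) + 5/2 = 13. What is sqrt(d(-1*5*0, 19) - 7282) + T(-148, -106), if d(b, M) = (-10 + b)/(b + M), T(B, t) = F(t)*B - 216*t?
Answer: 21342 + 8*I*sqrt(41078)/19 ≈ 21342.0 + 85.338*I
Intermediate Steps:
F(h) = 21/2 (F(h) = -5/2 + 13 = 21/2)
T(B, t) = -216*t + 21*B/2 (T(B, t) = 21*B/2 - 216*t = -216*t + 21*B/2)
d(b, M) = (-10 + b)/(M + b)
sqrt(d(-1*5*0, 19) - 7282) + T(-148, -106) = sqrt((-10 - 1*5*0)/(19 - 1*5*0) - 7282) + (-216*(-106) + (21/2)*(-148)) = sqrt((-10 - 5*0)/(19 - 5*0) - 7282) + (22896 - 1554) = sqrt((-10 + 0)/(19 + 0) - 7282) + 21342 = sqrt(-10/19 - 7282) + 21342 = sqrt(-138368/19) + 21342 = 8*I*sqrt(41078)/19 + 21342 = 21342 + 8*I*sqrt(41078)/19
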